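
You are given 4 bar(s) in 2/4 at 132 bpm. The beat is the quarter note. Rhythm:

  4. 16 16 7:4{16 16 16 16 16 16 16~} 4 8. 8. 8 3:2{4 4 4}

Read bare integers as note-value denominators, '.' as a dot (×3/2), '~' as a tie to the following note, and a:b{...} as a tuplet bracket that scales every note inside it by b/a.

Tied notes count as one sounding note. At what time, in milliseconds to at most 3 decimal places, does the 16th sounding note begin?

1. 0.0ms @ 0 + 681.818ms (3/2)
2. 681.818ms @ 3/2 + 113.636ms (1/4)
3. 795.455ms @ 7/4 + 113.636ms (1/4)
4. 909.091ms @ 2 + 64.935ms (1/7)
5. 974.026ms @ 15/7 + 64.935ms (1/7)
6. 1038.961ms @ 16/7 + 64.935ms (1/7)
7. 1103.896ms @ 17/7 + 64.935ms (1/7)
8. 1168.831ms @ 18/7 + 64.935ms (1/7)
9. 1233.766ms @ 19/7 + 64.935ms (1/7)
10. 1298.701ms @ 20/7 + 519.481ms (8/7)
11. 1818.182ms @ 4 + 340.909ms (3/4)
12. 2159.091ms @ 19/4 + 340.909ms (3/4)
13. 2500.0ms @ 11/2 + 227.273ms (1/2)
14. 2727.273ms @ 6 + 303.03ms (2/3)
15. 3030.303ms @ 20/3 + 303.03ms (2/3)
16. 3333.333ms @ 22/3 + 303.03ms (2/3)

note 16 onset = 22/3b = 3333.333ms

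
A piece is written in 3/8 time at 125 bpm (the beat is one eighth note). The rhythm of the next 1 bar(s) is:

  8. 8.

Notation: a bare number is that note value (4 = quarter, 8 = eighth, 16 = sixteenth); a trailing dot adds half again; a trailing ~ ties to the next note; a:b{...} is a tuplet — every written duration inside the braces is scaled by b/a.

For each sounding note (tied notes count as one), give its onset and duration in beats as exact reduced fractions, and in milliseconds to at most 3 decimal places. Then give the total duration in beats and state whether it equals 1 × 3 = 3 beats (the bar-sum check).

1) 0.0ms=0b +720.0ms=3/2b
2) 720.0ms=3/2b +720.0ms=3/2b
Σ=3b of 3 (125bpm 3/8) — PASS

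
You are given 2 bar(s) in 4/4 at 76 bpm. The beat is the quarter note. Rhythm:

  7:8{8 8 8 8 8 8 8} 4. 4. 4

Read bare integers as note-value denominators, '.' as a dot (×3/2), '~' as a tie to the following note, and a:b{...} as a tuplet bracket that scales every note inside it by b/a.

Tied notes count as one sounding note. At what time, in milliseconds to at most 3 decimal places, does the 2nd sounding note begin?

1. 0.0ms @ 0 + 451.128ms (4/7)
2. 451.128ms @ 4/7 + 451.128ms (4/7)
3. 902.256ms @ 8/7 + 451.128ms (4/7)
4. 1353.383ms @ 12/7 + 451.128ms (4/7)
5. 1804.511ms @ 16/7 + 451.128ms (4/7)
6. 2255.639ms @ 20/7 + 451.128ms (4/7)
7. 2706.767ms @ 24/7 + 451.128ms (4/7)
8. 3157.895ms @ 4 + 1184.211ms (3/2)
9. 4342.105ms @ 11/2 + 1184.211ms (3/2)
10. 5526.316ms @ 7 + 789.474ms (1)

note 2 onset = 4/7b = 451.128ms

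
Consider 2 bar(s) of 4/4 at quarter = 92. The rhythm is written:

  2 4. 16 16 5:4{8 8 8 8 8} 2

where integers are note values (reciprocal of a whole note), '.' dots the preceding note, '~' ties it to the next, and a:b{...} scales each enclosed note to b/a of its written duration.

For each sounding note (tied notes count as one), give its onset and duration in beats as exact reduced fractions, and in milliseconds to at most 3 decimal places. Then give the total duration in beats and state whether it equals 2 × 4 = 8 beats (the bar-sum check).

1) 0.0ms=0b +1304.348ms=2b
2) 1304.348ms=2b +978.261ms=3/2b
3) 2282.609ms=7/2b +163.043ms=1/4b
4) 2445.652ms=15/4b +163.043ms=1/4b
5) 2608.696ms=4b +260.87ms=2/5b
6) 2869.565ms=22/5b +260.87ms=2/5b
7) 3130.435ms=24/5b +260.87ms=2/5b
8) 3391.304ms=26/5b +260.87ms=2/5b
9) 3652.174ms=28/5b +260.87ms=2/5b
10) 3913.043ms=6b +1304.348ms=2b
Σ=8b of 8 (92bpm 4/4) — PASS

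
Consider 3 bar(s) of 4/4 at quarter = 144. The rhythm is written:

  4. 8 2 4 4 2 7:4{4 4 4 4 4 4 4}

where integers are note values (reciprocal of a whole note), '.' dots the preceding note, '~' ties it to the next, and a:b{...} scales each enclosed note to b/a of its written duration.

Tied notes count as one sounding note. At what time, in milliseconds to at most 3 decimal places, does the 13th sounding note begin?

1. 0.0ms @ 0 + 625.0ms (3/2)
2. 625.0ms @ 3/2 + 208.333ms (1/2)
3. 833.333ms @ 2 + 833.333ms (2)
4. 1666.667ms @ 4 + 416.667ms (1)
5. 2083.333ms @ 5 + 416.667ms (1)
6. 2500.0ms @ 6 + 833.333ms (2)
7. 3333.333ms @ 8 + 238.095ms (4/7)
8. 3571.429ms @ 60/7 + 238.095ms (4/7)
9. 3809.524ms @ 64/7 + 238.095ms (4/7)
10. 4047.619ms @ 68/7 + 238.095ms (4/7)
11. 4285.714ms @ 72/7 + 238.095ms (4/7)
12. 4523.81ms @ 76/7 + 238.095ms (4/7)
13. 4761.905ms @ 80/7 + 238.095ms (4/7)

note 13 onset = 80/7b = 4761.905ms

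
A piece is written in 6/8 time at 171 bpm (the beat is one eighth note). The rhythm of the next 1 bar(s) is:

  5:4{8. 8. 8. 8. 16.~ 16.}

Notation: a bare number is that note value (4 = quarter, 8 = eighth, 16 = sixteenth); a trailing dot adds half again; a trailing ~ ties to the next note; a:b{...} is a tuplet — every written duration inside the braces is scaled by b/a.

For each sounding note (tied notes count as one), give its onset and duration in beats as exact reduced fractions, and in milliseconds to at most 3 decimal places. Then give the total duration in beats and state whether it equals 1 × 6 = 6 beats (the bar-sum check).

1) 0.0ms=0b +421.053ms=6/5b
2) 421.053ms=6/5b +421.053ms=6/5b
3) 842.105ms=12/5b +421.053ms=6/5b
4) 1263.158ms=18/5b +421.053ms=6/5b
5) 1684.211ms=24/5b +421.053ms=6/5b
Σ=6b of 6 (171bpm 6/8) — PASS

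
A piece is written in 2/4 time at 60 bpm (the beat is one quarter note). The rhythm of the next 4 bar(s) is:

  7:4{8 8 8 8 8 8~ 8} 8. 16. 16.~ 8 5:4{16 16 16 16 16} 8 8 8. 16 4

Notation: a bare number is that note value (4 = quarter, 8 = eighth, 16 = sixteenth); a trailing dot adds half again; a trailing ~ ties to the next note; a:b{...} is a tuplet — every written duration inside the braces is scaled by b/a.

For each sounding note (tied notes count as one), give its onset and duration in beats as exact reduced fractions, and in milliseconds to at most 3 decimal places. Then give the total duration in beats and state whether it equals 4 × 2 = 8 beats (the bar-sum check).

1) 0.0ms=0b +285.714ms=2/7b
2) 285.714ms=2/7b +285.714ms=2/7b
3) 571.429ms=4/7b +285.714ms=2/7b
4) 857.143ms=6/7b +285.714ms=2/7b
5) 1142.857ms=8/7b +285.714ms=2/7b
6) 1428.571ms=10/7b +571.429ms=4/7b
7) 2000.0ms=2b +750.0ms=3/4b
8) 2750.0ms=11/4b +375.0ms=3/8b
9) 3125.0ms=25/8b +875.0ms=7/8b
10) 4000.0ms=4b +200.0ms=1/5b
11) 4200.0ms=21/5b +200.0ms=1/5b
12) 4400.0ms=22/5b +200.0ms=1/5b
13) 4600.0ms=23/5b +200.0ms=1/5b
14) 4800.0ms=24/5b +200.0ms=1/5b
15) 5000.0ms=5b +500.0ms=1/2b
16) 5500.0ms=11/2b +500.0ms=1/2b
17) 6000.0ms=6b +750.0ms=3/4b
18) 6750.0ms=27/4b +250.0ms=1/4b
19) 7000.0ms=7b +1000.0ms=1b
Σ=8b of 8 (60bpm 2/4) — PASS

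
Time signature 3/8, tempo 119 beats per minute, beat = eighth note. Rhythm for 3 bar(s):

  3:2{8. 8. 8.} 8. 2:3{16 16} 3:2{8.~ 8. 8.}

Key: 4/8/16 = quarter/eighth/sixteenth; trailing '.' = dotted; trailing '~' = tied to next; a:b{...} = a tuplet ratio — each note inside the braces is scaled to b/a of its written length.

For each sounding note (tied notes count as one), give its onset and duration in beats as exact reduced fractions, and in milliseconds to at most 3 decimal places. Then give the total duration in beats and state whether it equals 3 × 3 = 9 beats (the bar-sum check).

1) 0.0ms=0b +504.202ms=1b
2) 504.202ms=1b +504.202ms=1b
3) 1008.403ms=2b +504.202ms=1b
4) 1512.605ms=3b +756.303ms=3/2b
5) 2268.908ms=9/2b +378.151ms=3/4b
6) 2647.059ms=21/4b +378.151ms=3/4b
7) 3025.21ms=6b +1008.403ms=2b
8) 4033.613ms=8b +504.202ms=1b
Σ=9b of 9 (119bpm 3/8) — PASS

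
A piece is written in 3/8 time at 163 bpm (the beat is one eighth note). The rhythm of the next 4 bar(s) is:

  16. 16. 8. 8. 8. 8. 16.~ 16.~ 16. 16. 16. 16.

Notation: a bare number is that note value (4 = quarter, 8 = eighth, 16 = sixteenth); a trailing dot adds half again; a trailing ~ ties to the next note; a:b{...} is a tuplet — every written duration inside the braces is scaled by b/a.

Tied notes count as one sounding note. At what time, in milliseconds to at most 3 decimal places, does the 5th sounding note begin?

note 5 onset = 9/2b = 1656.442ms

1. 0.0ms @ 0 + 276.074ms (3/4)
2. 276.074ms @ 3/4 + 276.074ms (3/4)
3. 552.147ms @ 3/2 + 552.147ms (3/2)
4. 1104.294ms @ 3 + 552.147ms (3/2)
5. 1656.442ms @ 9/2 + 552.147ms (3/2)
6. 2208.589ms @ 6 + 552.147ms (3/2)
7. 2760.736ms @ 15/2 + 828.221ms (9/4)
8. 3588.957ms @ 39/4 + 276.074ms (3/4)
9. 3865.031ms @ 21/2 + 276.074ms (3/4)
10. 4141.104ms @ 45/4 + 276.074ms (3/4)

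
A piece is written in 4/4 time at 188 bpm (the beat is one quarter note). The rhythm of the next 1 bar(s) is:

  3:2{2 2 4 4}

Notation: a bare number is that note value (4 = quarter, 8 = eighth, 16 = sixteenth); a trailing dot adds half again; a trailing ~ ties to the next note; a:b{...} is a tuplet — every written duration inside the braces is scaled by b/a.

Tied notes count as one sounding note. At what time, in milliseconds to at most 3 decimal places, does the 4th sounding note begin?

1. 0.0ms @ 0 + 425.532ms (4/3)
2. 425.532ms @ 4/3 + 425.532ms (4/3)
3. 851.064ms @ 8/3 + 212.766ms (2/3)
4. 1063.83ms @ 10/3 + 212.766ms (2/3)

note 4 onset = 10/3b = 1063.83ms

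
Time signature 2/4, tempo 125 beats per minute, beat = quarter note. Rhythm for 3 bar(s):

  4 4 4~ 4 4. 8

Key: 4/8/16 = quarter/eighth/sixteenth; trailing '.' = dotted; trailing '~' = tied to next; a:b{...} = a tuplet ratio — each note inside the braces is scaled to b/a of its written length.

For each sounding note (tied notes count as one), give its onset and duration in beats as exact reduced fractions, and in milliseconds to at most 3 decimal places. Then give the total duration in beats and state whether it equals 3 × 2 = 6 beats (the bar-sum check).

1) 0.0ms=0b +480.0ms=1b
2) 480.0ms=1b +480.0ms=1b
3) 960.0ms=2b +960.0ms=2b
4) 1920.0ms=4b +720.0ms=3/2b
5) 2640.0ms=11/2b +240.0ms=1/2b
Σ=6b of 6 (125bpm 2/4) — PASS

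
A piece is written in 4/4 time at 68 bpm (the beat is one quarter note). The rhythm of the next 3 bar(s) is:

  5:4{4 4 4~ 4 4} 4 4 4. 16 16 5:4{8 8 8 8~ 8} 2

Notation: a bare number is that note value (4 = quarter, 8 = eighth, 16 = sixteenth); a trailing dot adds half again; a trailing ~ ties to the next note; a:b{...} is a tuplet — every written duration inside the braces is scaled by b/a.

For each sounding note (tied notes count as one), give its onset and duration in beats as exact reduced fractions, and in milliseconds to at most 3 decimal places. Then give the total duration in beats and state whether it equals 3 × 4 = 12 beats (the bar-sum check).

1) 0.0ms=0b +705.882ms=4/5b
2) 705.882ms=4/5b +705.882ms=4/5b
3) 1411.765ms=8/5b +1411.765ms=8/5b
4) 2823.529ms=16/5b +705.882ms=4/5b
5) 3529.412ms=4b +882.353ms=1b
6) 4411.765ms=5b +882.353ms=1b
7) 5294.118ms=6b +1323.529ms=3/2b
8) 6617.647ms=15/2b +220.588ms=1/4b
9) 6838.235ms=31/4b +220.588ms=1/4b
10) 7058.824ms=8b +352.941ms=2/5b
11) 7411.765ms=42/5b +352.941ms=2/5b
12) 7764.706ms=44/5b +352.941ms=2/5b
13) 8117.647ms=46/5b +705.882ms=4/5b
14) 8823.529ms=10b +1764.706ms=2b
Σ=12b of 12 (68bpm 4/4) — PASS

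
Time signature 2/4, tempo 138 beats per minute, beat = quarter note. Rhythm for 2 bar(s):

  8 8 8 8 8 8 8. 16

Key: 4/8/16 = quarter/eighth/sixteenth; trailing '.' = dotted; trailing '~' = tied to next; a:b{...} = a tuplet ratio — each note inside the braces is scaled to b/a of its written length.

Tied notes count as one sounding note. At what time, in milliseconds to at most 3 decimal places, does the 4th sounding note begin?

note 4 onset = 3/2b = 652.174ms

1. 0.0ms @ 0 + 217.391ms (1/2)
2. 217.391ms @ 1/2 + 217.391ms (1/2)
3. 434.783ms @ 1 + 217.391ms (1/2)
4. 652.174ms @ 3/2 + 217.391ms (1/2)
5. 869.565ms @ 2 + 217.391ms (1/2)
6. 1086.957ms @ 5/2 + 217.391ms (1/2)
7. 1304.348ms @ 3 + 326.087ms (3/4)
8. 1630.435ms @ 15/4 + 108.696ms (1/4)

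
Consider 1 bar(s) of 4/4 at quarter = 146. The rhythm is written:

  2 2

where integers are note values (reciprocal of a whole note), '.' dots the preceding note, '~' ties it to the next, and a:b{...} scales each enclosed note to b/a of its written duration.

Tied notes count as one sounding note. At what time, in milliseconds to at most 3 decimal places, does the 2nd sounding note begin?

note 2 onset = 2b = 821.918ms

1. 0.0ms @ 0 + 821.918ms (2)
2. 821.918ms @ 2 + 821.918ms (2)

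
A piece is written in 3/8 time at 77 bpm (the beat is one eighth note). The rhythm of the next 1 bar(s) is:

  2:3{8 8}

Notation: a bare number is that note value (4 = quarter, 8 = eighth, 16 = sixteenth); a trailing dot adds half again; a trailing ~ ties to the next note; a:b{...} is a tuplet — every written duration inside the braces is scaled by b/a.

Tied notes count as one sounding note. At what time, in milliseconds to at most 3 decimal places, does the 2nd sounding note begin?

1. 0.0ms @ 0 + 1168.831ms (3/2)
2. 1168.831ms @ 3/2 + 1168.831ms (3/2)

note 2 onset = 3/2b = 1168.831ms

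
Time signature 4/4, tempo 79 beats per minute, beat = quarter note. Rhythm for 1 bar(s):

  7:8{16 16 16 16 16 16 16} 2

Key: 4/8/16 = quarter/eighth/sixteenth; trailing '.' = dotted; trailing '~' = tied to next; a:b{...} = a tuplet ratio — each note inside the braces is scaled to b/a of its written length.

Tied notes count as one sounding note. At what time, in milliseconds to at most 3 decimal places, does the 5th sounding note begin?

1. 0.0ms @ 0 + 216.998ms (2/7)
2. 216.998ms @ 2/7 + 216.998ms (2/7)
3. 433.996ms @ 4/7 + 216.998ms (2/7)
4. 650.995ms @ 6/7 + 216.998ms (2/7)
5. 867.993ms @ 8/7 + 216.998ms (2/7)
6. 1084.991ms @ 10/7 + 216.998ms (2/7)
7. 1301.989ms @ 12/7 + 216.998ms (2/7)
8. 1518.987ms @ 2 + 1518.987ms (2)

note 5 onset = 8/7b = 867.993ms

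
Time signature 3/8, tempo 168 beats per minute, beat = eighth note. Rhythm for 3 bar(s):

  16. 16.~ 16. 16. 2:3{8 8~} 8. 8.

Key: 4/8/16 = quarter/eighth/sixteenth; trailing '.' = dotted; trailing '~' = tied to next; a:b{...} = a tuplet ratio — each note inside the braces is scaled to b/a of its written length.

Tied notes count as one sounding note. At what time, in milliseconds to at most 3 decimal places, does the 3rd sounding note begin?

1. 0.0ms @ 0 + 267.857ms (3/4)
2. 267.857ms @ 3/4 + 535.714ms (3/2)
3. 803.571ms @ 9/4 + 267.857ms (3/4)
4. 1071.429ms @ 3 + 535.714ms (3/2)
5. 1607.143ms @ 9/2 + 1071.429ms (3)
6. 2678.571ms @ 15/2 + 535.714ms (3/2)

note 3 onset = 9/4b = 803.571ms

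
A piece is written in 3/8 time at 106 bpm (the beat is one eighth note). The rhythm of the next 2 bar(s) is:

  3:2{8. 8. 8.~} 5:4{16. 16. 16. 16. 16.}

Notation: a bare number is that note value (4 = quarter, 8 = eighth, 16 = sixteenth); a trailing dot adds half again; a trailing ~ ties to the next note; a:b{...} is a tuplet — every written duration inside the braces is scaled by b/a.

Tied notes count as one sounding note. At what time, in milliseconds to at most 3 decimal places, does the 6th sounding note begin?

1. 0.0ms @ 0 + 566.038ms (1)
2. 566.038ms @ 1 + 566.038ms (1)
3. 1132.075ms @ 2 + 905.66ms (8/5)
4. 2037.736ms @ 18/5 + 339.623ms (3/5)
5. 2377.358ms @ 21/5 + 339.623ms (3/5)
6. 2716.981ms @ 24/5 + 339.623ms (3/5)
7. 3056.604ms @ 27/5 + 339.623ms (3/5)

note 6 onset = 24/5b = 2716.981ms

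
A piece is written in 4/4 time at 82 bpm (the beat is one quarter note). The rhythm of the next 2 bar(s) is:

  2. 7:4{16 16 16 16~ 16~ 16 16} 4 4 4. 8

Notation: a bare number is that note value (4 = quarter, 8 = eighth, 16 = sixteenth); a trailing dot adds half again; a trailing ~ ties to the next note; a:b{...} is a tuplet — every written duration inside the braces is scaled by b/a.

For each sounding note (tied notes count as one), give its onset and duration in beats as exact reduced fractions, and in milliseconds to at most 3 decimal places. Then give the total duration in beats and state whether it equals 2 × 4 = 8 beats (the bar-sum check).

1) 0.0ms=0b +2195.122ms=3b
2) 2195.122ms=3b +104.53ms=1/7b
3) 2299.652ms=22/7b +104.53ms=1/7b
4) 2404.181ms=23/7b +104.53ms=1/7b
5) 2508.711ms=24/7b +313.589ms=3/7b
6) 2822.3ms=27/7b +104.53ms=1/7b
7) 2926.829ms=4b +731.707ms=1b
8) 3658.537ms=5b +731.707ms=1b
9) 4390.244ms=6b +1097.561ms=3/2b
10) 5487.805ms=15/2b +365.854ms=1/2b
Σ=8b of 8 (82bpm 4/4) — PASS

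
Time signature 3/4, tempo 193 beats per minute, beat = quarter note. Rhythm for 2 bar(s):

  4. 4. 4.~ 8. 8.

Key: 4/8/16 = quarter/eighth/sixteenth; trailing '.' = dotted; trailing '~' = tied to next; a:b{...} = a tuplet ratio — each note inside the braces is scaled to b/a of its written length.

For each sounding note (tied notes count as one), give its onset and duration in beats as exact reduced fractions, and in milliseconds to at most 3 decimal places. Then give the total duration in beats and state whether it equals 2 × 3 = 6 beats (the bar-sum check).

1) 0.0ms=0b +466.321ms=3/2b
2) 466.321ms=3/2b +466.321ms=3/2b
3) 932.642ms=3b +699.482ms=9/4b
4) 1632.124ms=21/4b +233.161ms=3/4b
Σ=6b of 6 (193bpm 3/4) — PASS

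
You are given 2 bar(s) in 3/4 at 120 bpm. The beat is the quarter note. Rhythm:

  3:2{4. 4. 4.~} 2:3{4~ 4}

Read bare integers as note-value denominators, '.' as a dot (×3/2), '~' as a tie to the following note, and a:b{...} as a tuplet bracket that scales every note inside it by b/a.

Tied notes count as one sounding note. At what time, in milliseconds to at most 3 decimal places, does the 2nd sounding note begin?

1. 0.0ms @ 0 + 500.0ms (1)
2. 500.0ms @ 1 + 500.0ms (1)
3. 1000.0ms @ 2 + 2000.0ms (4)

note 2 onset = 1b = 500.0ms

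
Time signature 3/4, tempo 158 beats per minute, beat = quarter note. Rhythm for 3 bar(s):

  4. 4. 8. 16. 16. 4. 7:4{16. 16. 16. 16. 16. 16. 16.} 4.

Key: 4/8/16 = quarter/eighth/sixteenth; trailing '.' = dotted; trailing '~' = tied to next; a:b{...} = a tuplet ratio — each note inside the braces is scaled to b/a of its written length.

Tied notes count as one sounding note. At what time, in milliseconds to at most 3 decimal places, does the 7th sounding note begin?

1. 0.0ms @ 0 + 569.62ms (3/2)
2. 569.62ms @ 3/2 + 569.62ms (3/2)
3. 1139.241ms @ 3 + 284.81ms (3/4)
4. 1424.051ms @ 15/4 + 142.405ms (3/8)
5. 1566.456ms @ 33/8 + 142.405ms (3/8)
6. 1708.861ms @ 9/2 + 569.62ms (3/2)
7. 2278.481ms @ 6 + 81.374ms (3/14)
8. 2359.855ms @ 87/14 + 81.374ms (3/14)
9. 2441.23ms @ 45/7 + 81.374ms (3/14)
10. 2522.604ms @ 93/14 + 81.374ms (3/14)
11. 2603.978ms @ 48/7 + 81.374ms (3/14)
12. 2685.353ms @ 99/14 + 81.374ms (3/14)
13. 2766.727ms @ 51/7 + 81.374ms (3/14)
14. 2848.101ms @ 15/2 + 569.62ms (3/2)

note 7 onset = 6b = 2278.481ms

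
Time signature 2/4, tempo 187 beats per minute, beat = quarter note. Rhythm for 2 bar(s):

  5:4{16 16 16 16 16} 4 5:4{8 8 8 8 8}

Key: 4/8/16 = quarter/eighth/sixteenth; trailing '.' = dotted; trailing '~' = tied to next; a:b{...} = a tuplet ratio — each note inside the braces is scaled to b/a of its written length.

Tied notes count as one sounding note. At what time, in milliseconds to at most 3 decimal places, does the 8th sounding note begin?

note 8 onset = 12/5b = 770.053ms

1. 0.0ms @ 0 + 64.171ms (1/5)
2. 64.171ms @ 1/5 + 64.171ms (1/5)
3. 128.342ms @ 2/5 + 64.171ms (1/5)
4. 192.513ms @ 3/5 + 64.171ms (1/5)
5. 256.684ms @ 4/5 + 64.171ms (1/5)
6. 320.856ms @ 1 + 320.856ms (1)
7. 641.711ms @ 2 + 128.342ms (2/5)
8. 770.053ms @ 12/5 + 128.342ms (2/5)
9. 898.396ms @ 14/5 + 128.342ms (2/5)
10. 1026.738ms @ 16/5 + 128.342ms (2/5)
11. 1155.08ms @ 18/5 + 128.342ms (2/5)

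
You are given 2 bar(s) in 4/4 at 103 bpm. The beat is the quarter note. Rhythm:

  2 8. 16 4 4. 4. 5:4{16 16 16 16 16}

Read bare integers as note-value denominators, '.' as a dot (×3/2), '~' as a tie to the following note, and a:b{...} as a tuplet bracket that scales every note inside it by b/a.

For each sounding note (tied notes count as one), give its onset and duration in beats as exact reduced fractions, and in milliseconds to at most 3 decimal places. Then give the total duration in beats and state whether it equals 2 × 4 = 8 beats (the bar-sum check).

1) 0.0ms=0b +1165.049ms=2b
2) 1165.049ms=2b +436.893ms=3/4b
3) 1601.942ms=11/4b +145.631ms=1/4b
4) 1747.573ms=3b +582.524ms=1b
5) 2330.097ms=4b +873.786ms=3/2b
6) 3203.883ms=11/2b +873.786ms=3/2b
7) 4077.67ms=7b +116.505ms=1/5b
8) 4194.175ms=36/5b +116.505ms=1/5b
9) 4310.68ms=37/5b +116.505ms=1/5b
10) 4427.184ms=38/5b +116.505ms=1/5b
11) 4543.689ms=39/5b +116.505ms=1/5b
Σ=8b of 8 (103bpm 4/4) — PASS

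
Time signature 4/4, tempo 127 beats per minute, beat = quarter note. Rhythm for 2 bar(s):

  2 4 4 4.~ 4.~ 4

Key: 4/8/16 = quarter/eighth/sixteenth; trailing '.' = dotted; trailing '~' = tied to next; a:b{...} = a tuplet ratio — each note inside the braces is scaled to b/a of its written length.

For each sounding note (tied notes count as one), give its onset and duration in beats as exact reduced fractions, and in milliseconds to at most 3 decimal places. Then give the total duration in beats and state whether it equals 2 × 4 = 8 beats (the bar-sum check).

1) 0.0ms=0b +944.882ms=2b
2) 944.882ms=2b +472.441ms=1b
3) 1417.323ms=3b +472.441ms=1b
4) 1889.764ms=4b +1889.764ms=4b
Σ=8b of 8 (127bpm 4/4) — PASS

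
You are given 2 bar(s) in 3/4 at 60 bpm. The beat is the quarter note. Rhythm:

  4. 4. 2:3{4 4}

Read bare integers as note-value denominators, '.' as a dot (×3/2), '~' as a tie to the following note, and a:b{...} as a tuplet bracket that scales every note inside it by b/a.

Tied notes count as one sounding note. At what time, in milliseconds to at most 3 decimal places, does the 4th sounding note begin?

1. 0.0ms @ 0 + 1500.0ms (3/2)
2. 1500.0ms @ 3/2 + 1500.0ms (3/2)
3. 3000.0ms @ 3 + 1500.0ms (3/2)
4. 4500.0ms @ 9/2 + 1500.0ms (3/2)

note 4 onset = 9/2b = 4500.0ms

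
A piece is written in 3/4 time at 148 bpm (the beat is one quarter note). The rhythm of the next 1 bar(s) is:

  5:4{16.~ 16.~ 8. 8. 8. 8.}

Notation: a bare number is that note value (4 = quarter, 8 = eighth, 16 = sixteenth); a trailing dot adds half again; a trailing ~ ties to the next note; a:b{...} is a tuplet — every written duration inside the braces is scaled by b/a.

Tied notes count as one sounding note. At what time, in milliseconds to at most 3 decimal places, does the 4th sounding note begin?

note 4 onset = 12/5b = 972.973ms

1. 0.0ms @ 0 + 486.486ms (6/5)
2. 486.486ms @ 6/5 + 243.243ms (3/5)
3. 729.73ms @ 9/5 + 243.243ms (3/5)
4. 972.973ms @ 12/5 + 243.243ms (3/5)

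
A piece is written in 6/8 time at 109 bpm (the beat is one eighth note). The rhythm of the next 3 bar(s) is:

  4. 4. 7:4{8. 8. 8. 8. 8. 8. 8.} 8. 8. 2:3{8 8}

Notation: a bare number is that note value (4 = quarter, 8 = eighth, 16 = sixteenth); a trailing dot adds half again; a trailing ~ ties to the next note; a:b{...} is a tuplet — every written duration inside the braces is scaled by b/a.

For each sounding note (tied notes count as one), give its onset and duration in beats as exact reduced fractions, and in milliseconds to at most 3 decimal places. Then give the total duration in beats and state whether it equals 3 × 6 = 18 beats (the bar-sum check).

1) 0.0ms=0b +1651.376ms=3b
2) 1651.376ms=3b +1651.376ms=3b
3) 3302.752ms=6b +471.822ms=6/7b
4) 3774.574ms=48/7b +471.822ms=6/7b
5) 4246.396ms=54/7b +471.822ms=6/7b
6) 4718.218ms=60/7b +471.822ms=6/7b
7) 5190.039ms=66/7b +471.822ms=6/7b
8) 5661.861ms=72/7b +471.822ms=6/7b
9) 6133.683ms=78/7b +471.822ms=6/7b
10) 6605.505ms=12b +825.688ms=3/2b
11) 7431.193ms=27/2b +825.688ms=3/2b
12) 8256.881ms=15b +825.688ms=3/2b
13) 9082.569ms=33/2b +825.688ms=3/2b
Σ=18b of 18 (109bpm 6/8) — PASS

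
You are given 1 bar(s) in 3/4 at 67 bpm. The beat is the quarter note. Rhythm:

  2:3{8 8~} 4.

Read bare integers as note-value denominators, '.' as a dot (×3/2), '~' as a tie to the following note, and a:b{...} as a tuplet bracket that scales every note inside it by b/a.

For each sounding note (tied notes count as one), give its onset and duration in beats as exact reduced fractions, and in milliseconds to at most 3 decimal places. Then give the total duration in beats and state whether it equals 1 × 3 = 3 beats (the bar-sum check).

1) 0.0ms=0b +671.642ms=3/4b
2) 671.642ms=3/4b +2014.925ms=9/4b
Σ=3b of 3 (67bpm 3/4) — PASS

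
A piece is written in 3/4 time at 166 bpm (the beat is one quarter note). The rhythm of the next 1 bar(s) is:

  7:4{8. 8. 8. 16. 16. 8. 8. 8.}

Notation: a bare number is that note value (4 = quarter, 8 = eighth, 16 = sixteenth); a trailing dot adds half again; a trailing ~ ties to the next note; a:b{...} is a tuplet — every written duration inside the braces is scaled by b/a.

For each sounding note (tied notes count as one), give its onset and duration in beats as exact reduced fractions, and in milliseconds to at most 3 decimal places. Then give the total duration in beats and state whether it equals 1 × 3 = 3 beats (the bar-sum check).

1) 0.0ms=0b +154.905ms=3/7b
2) 154.905ms=3/7b +154.905ms=3/7b
3) 309.811ms=6/7b +154.905ms=3/7b
4) 464.716ms=9/7b +77.453ms=3/14b
5) 542.169ms=3/2b +77.453ms=3/14b
6) 619.621ms=12/7b +154.905ms=3/7b
7) 774.527ms=15/7b +154.905ms=3/7b
8) 929.432ms=18/7b +154.905ms=3/7b
Σ=3b of 3 (166bpm 3/4) — PASS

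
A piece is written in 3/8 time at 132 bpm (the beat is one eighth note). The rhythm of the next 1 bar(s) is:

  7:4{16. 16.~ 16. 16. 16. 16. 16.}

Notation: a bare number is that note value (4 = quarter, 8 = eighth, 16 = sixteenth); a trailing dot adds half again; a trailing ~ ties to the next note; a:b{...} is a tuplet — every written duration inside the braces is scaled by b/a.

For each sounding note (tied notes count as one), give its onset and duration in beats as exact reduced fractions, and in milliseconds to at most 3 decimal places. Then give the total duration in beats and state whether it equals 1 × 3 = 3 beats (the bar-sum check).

1) 0.0ms=0b +194.805ms=3/7b
2) 194.805ms=3/7b +389.61ms=6/7b
3) 584.416ms=9/7b +194.805ms=3/7b
4) 779.221ms=12/7b +194.805ms=3/7b
5) 974.026ms=15/7b +194.805ms=3/7b
6) 1168.831ms=18/7b +194.805ms=3/7b
Σ=3b of 3 (132bpm 3/8) — PASS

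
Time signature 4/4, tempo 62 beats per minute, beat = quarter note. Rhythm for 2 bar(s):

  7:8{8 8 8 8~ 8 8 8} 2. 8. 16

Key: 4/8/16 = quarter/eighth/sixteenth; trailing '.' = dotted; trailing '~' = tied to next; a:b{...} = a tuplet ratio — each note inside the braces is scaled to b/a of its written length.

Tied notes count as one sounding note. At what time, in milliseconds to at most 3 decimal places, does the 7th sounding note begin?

1. 0.0ms @ 0 + 552.995ms (4/7)
2. 552.995ms @ 4/7 + 552.995ms (4/7)
3. 1105.991ms @ 8/7 + 552.995ms (4/7)
4. 1658.986ms @ 12/7 + 1105.991ms (8/7)
5. 2764.977ms @ 20/7 + 552.995ms (4/7)
6. 3317.972ms @ 24/7 + 552.995ms (4/7)
7. 3870.968ms @ 4 + 2903.226ms (3)
8. 6774.194ms @ 7 + 725.806ms (3/4)
9. 7500.0ms @ 31/4 + 241.935ms (1/4)

note 7 onset = 4b = 3870.968ms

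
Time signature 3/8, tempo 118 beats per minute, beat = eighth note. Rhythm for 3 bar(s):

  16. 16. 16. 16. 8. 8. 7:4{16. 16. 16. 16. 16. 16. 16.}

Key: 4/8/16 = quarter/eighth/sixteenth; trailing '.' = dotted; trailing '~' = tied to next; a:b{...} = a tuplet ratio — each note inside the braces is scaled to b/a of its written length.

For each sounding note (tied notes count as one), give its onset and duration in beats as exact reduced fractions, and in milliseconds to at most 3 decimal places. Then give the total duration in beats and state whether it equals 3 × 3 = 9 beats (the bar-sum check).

1) 0.0ms=0b +381.356ms=3/4b
2) 381.356ms=3/4b +381.356ms=3/4b
3) 762.712ms=3/2b +381.356ms=3/4b
4) 1144.068ms=9/4b +381.356ms=3/4b
5) 1525.424ms=3b +762.712ms=3/2b
6) 2288.136ms=9/2b +762.712ms=3/2b
7) 3050.847ms=6b +217.918ms=3/7b
8) 3268.765ms=45/7b +217.918ms=3/7b
9) 3486.683ms=48/7b +217.918ms=3/7b
10) 3704.6ms=51/7b +217.918ms=3/7b
11) 3922.518ms=54/7b +217.918ms=3/7b
12) 4140.436ms=57/7b +217.918ms=3/7b
13) 4358.354ms=60/7b +217.918ms=3/7b
Σ=9b of 9 (118bpm 3/8) — PASS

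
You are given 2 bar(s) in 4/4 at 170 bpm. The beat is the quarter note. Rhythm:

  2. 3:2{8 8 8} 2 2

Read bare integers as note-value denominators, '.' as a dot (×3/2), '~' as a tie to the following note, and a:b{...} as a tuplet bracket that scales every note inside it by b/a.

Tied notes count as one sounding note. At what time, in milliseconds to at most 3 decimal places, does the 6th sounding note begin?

note 6 onset = 6b = 2117.647ms

1. 0.0ms @ 0 + 1058.824ms (3)
2. 1058.824ms @ 3 + 117.647ms (1/3)
3. 1176.471ms @ 10/3 + 117.647ms (1/3)
4. 1294.118ms @ 11/3 + 117.647ms (1/3)
5. 1411.765ms @ 4 + 705.882ms (2)
6. 2117.647ms @ 6 + 705.882ms (2)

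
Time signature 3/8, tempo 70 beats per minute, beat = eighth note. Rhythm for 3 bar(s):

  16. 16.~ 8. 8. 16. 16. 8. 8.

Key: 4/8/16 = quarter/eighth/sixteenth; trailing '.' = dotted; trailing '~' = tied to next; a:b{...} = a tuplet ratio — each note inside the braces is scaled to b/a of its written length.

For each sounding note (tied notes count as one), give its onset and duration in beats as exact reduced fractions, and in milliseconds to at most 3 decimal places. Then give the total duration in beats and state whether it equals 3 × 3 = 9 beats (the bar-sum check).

1) 0.0ms=0b +642.857ms=3/4b
2) 642.857ms=3/4b +1928.571ms=9/4b
3) 2571.429ms=3b +1285.714ms=3/2b
4) 3857.143ms=9/2b +642.857ms=3/4b
5) 4500.0ms=21/4b +642.857ms=3/4b
6) 5142.857ms=6b +1285.714ms=3/2b
7) 6428.571ms=15/2b +1285.714ms=3/2b
Σ=9b of 9 (70bpm 3/8) — PASS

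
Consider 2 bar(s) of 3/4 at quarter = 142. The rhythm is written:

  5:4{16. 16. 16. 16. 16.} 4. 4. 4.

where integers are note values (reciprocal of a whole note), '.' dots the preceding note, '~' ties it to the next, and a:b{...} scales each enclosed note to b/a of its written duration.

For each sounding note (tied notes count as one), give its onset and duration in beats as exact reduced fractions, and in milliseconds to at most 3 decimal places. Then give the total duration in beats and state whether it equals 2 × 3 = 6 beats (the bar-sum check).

1) 0.0ms=0b +126.761ms=3/10b
2) 126.761ms=3/10b +126.761ms=3/10b
3) 253.521ms=3/5b +126.761ms=3/10b
4) 380.282ms=9/10b +126.761ms=3/10b
5) 507.042ms=6/5b +126.761ms=3/10b
6) 633.803ms=3/2b +633.803ms=3/2b
7) 1267.606ms=3b +633.803ms=3/2b
8) 1901.408ms=9/2b +633.803ms=3/2b
Σ=6b of 6 (142bpm 3/4) — PASS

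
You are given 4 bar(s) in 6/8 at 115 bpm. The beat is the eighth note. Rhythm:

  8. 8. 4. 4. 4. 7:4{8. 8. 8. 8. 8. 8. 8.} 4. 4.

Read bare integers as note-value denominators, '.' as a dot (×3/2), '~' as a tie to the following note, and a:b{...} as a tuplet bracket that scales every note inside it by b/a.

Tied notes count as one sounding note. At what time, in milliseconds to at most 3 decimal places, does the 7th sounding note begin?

note 7 onset = 90/7b = 6708.075ms

1. 0.0ms @ 0 + 782.609ms (3/2)
2. 782.609ms @ 3/2 + 782.609ms (3/2)
3. 1565.217ms @ 3 + 1565.217ms (3)
4. 3130.435ms @ 6 + 1565.217ms (3)
5. 4695.652ms @ 9 + 1565.217ms (3)
6. 6260.87ms @ 12 + 447.205ms (6/7)
7. 6708.075ms @ 90/7 + 447.205ms (6/7)
8. 7155.28ms @ 96/7 + 447.205ms (6/7)
9. 7602.484ms @ 102/7 + 447.205ms (6/7)
10. 8049.689ms @ 108/7 + 447.205ms (6/7)
11. 8496.894ms @ 114/7 + 447.205ms (6/7)
12. 8944.099ms @ 120/7 + 447.205ms (6/7)
13. 9391.304ms @ 18 + 1565.217ms (3)
14. 10956.522ms @ 21 + 1565.217ms (3)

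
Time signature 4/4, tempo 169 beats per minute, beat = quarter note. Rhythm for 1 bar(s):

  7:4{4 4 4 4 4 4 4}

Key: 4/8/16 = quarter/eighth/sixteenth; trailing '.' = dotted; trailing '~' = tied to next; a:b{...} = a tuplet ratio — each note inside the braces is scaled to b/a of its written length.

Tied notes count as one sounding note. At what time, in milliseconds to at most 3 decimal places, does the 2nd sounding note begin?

note 2 onset = 4/7b = 202.874ms

1. 0.0ms @ 0 + 202.874ms (4/7)
2. 202.874ms @ 4/7 + 202.874ms (4/7)
3. 405.748ms @ 8/7 + 202.874ms (4/7)
4. 608.622ms @ 12/7 + 202.874ms (4/7)
5. 811.496ms @ 16/7 + 202.874ms (4/7)
6. 1014.37ms @ 20/7 + 202.874ms (4/7)
7. 1217.244ms @ 24/7 + 202.874ms (4/7)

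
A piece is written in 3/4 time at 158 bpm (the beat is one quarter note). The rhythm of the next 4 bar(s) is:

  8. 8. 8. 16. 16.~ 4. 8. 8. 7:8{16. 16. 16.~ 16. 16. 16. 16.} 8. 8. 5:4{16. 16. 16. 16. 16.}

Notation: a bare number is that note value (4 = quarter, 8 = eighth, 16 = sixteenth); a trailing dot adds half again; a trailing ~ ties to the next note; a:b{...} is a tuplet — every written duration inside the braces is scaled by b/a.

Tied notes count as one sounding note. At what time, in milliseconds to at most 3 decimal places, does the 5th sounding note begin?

note 5 onset = 21/8b = 996.835ms

1. 0.0ms @ 0 + 284.81ms (3/4)
2. 284.81ms @ 3/4 + 284.81ms (3/4)
3. 569.62ms @ 3/2 + 284.81ms (3/4)
4. 854.43ms @ 9/4 + 142.405ms (3/8)
5. 996.835ms @ 21/8 + 712.025ms (15/8)
6. 1708.861ms @ 9/2 + 284.81ms (3/4)
7. 1993.671ms @ 21/4 + 284.81ms (3/4)
8. 2278.481ms @ 6 + 162.749ms (3/7)
9. 2441.23ms @ 45/7 + 162.749ms (3/7)
10. 2603.978ms @ 48/7 + 325.497ms (6/7)
11. 2929.476ms @ 54/7 + 162.749ms (3/7)
12. 3092.224ms @ 57/7 + 162.749ms (3/7)
13. 3254.973ms @ 60/7 + 162.749ms (3/7)
14. 3417.722ms @ 9 + 284.81ms (3/4)
15. 3702.532ms @ 39/4 + 284.81ms (3/4)
16. 3987.342ms @ 21/2 + 113.924ms (3/10)
17. 4101.266ms @ 54/5 + 113.924ms (3/10)
18. 4215.19ms @ 111/10 + 113.924ms (3/10)
19. 4329.114ms @ 57/5 + 113.924ms (3/10)
20. 4443.038ms @ 117/10 + 113.924ms (3/10)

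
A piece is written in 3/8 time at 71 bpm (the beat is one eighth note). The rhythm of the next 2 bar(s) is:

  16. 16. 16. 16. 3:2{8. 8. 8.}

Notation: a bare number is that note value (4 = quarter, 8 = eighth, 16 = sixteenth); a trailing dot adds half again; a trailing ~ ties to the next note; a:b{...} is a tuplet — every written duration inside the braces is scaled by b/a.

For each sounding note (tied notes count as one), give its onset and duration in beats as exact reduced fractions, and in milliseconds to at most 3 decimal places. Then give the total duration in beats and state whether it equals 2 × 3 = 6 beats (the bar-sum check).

1) 0.0ms=0b +633.803ms=3/4b
2) 633.803ms=3/4b +633.803ms=3/4b
3) 1267.606ms=3/2b +633.803ms=3/4b
4) 1901.408ms=9/4b +633.803ms=3/4b
5) 2535.211ms=3b +845.07ms=1b
6) 3380.282ms=4b +845.07ms=1b
7) 4225.352ms=5b +845.07ms=1b
Σ=6b of 6 (71bpm 3/8) — PASS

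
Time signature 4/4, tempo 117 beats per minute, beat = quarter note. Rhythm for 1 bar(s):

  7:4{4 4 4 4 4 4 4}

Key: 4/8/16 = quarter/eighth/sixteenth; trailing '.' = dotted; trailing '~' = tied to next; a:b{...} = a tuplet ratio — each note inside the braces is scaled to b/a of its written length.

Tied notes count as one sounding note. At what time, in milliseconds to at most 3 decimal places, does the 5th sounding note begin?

note 5 onset = 16/7b = 1172.161ms

1. 0.0ms @ 0 + 293.04ms (4/7)
2. 293.04ms @ 4/7 + 293.04ms (4/7)
3. 586.081ms @ 8/7 + 293.04ms (4/7)
4. 879.121ms @ 12/7 + 293.04ms (4/7)
5. 1172.161ms @ 16/7 + 293.04ms (4/7)
6. 1465.201ms @ 20/7 + 293.04ms (4/7)
7. 1758.242ms @ 24/7 + 293.04ms (4/7)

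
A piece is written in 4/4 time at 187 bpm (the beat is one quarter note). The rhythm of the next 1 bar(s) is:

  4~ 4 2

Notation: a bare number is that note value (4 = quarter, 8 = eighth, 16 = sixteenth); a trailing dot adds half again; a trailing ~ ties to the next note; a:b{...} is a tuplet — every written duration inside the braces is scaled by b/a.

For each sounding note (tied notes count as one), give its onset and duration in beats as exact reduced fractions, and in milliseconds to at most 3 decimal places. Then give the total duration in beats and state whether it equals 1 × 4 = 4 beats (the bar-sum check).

1) 0.0ms=0b +641.711ms=2b
2) 641.711ms=2b +641.711ms=2b
Σ=4b of 4 (187bpm 4/4) — PASS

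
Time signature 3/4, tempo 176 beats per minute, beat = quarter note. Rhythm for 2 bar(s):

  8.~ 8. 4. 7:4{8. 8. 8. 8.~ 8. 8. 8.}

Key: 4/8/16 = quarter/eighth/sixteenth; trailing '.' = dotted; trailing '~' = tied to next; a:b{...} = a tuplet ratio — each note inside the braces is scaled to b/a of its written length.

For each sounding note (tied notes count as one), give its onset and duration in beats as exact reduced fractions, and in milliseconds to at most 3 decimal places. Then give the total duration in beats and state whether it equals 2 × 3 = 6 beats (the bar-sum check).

1) 0.0ms=0b +511.364ms=3/2b
2) 511.364ms=3/2b +511.364ms=3/2b
3) 1022.727ms=3b +146.104ms=3/7b
4) 1168.831ms=24/7b +146.104ms=3/7b
5) 1314.935ms=27/7b +146.104ms=3/7b
6) 1461.039ms=30/7b +292.208ms=6/7b
7) 1753.247ms=36/7b +146.104ms=3/7b
8) 1899.351ms=39/7b +146.104ms=3/7b
Σ=6b of 6 (176bpm 3/4) — PASS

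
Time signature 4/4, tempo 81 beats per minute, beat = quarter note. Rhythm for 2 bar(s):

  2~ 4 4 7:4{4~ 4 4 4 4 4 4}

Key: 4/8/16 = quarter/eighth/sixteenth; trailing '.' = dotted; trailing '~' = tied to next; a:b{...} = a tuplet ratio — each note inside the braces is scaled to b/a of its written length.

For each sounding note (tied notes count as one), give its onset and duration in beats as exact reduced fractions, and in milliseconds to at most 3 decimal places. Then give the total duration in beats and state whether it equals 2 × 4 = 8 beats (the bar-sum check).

1) 0.0ms=0b +2222.222ms=3b
2) 2222.222ms=3b +740.741ms=1b
3) 2962.963ms=4b +846.561ms=8/7b
4) 3809.524ms=36/7b +423.28ms=4/7b
5) 4232.804ms=40/7b +423.28ms=4/7b
6) 4656.085ms=44/7b +423.28ms=4/7b
7) 5079.365ms=48/7b +423.28ms=4/7b
8) 5502.646ms=52/7b +423.28ms=4/7b
Σ=8b of 8 (81bpm 4/4) — PASS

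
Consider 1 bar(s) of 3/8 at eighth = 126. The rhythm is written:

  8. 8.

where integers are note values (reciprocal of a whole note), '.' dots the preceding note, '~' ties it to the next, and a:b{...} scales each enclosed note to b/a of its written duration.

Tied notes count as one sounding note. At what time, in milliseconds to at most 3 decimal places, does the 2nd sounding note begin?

1. 0.0ms @ 0 + 714.286ms (3/2)
2. 714.286ms @ 3/2 + 714.286ms (3/2)

note 2 onset = 3/2b = 714.286ms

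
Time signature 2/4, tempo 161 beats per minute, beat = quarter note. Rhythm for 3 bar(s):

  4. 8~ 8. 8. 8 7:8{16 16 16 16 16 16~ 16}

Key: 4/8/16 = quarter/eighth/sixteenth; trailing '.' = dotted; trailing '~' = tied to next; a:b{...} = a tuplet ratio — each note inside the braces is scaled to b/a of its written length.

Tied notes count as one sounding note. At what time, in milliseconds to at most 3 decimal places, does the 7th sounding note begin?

1. 0.0ms @ 0 + 559.006ms (3/2)
2. 559.006ms @ 3/2 + 465.839ms (5/4)
3. 1024.845ms @ 11/4 + 279.503ms (3/4)
4. 1304.348ms @ 7/2 + 186.335ms (1/2)
5. 1490.683ms @ 4 + 106.477ms (2/7)
6. 1597.161ms @ 30/7 + 106.477ms (2/7)
7. 1703.638ms @ 32/7 + 106.477ms (2/7)
8. 1810.115ms @ 34/7 + 106.477ms (2/7)
9. 1916.593ms @ 36/7 + 106.477ms (2/7)
10. 2023.07ms @ 38/7 + 212.955ms (4/7)

note 7 onset = 32/7b = 1703.638ms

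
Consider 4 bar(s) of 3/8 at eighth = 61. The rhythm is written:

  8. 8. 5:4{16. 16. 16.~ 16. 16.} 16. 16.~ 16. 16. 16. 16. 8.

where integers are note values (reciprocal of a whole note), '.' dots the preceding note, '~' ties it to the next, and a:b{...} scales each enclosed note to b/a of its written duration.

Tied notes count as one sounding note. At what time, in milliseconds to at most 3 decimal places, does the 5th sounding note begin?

note 5 onset = 21/5b = 4131.148ms

1. 0.0ms @ 0 + 1475.41ms (3/2)
2. 1475.41ms @ 3/2 + 1475.41ms (3/2)
3. 2950.82ms @ 3 + 590.164ms (3/5)
4. 3540.984ms @ 18/5 + 590.164ms (3/5)
5. 4131.148ms @ 21/5 + 1180.328ms (6/5)
6. 5311.475ms @ 27/5 + 590.164ms (3/5)
7. 5901.639ms @ 6 + 737.705ms (3/4)
8. 6639.344ms @ 27/4 + 1475.41ms (3/2)
9. 8114.754ms @ 33/4 + 737.705ms (3/4)
10. 8852.459ms @ 9 + 737.705ms (3/4)
11. 9590.164ms @ 39/4 + 737.705ms (3/4)
12. 10327.869ms @ 21/2 + 1475.41ms (3/2)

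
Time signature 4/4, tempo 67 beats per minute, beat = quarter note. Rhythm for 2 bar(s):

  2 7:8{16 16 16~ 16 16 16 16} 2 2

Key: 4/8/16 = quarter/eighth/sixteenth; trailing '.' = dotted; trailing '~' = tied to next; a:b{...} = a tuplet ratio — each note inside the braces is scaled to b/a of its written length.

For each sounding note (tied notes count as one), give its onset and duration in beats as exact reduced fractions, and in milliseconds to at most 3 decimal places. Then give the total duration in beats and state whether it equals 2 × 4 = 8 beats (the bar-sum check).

1) 0.0ms=0b +1791.045ms=2b
2) 1791.045ms=2b +255.864ms=2/7b
3) 2046.908ms=16/7b +255.864ms=2/7b
4) 2302.772ms=18/7b +511.727ms=4/7b
5) 2814.499ms=22/7b +255.864ms=2/7b
6) 3070.362ms=24/7b +255.864ms=2/7b
7) 3326.226ms=26/7b +255.864ms=2/7b
8) 3582.09ms=4b +1791.045ms=2b
9) 5373.134ms=6b +1791.045ms=2b
Σ=8b of 8 (67bpm 4/4) — PASS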